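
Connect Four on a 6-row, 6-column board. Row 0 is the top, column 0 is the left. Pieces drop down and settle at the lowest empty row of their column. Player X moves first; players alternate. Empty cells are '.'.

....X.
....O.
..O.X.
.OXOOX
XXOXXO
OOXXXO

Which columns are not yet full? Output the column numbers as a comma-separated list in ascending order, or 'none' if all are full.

col 0: top cell = '.' → open
col 1: top cell = '.' → open
col 2: top cell = '.' → open
col 3: top cell = '.' → open
col 4: top cell = 'X' → FULL
col 5: top cell = '.' → open

Answer: 0,1,2,3,5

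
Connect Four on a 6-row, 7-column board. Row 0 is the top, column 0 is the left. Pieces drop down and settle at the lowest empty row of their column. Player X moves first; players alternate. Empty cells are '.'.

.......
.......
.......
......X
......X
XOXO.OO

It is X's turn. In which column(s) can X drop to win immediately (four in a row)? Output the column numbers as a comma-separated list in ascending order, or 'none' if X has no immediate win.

col 0: drop X → no win
col 1: drop X → no win
col 2: drop X → no win
col 3: drop X → no win
col 4: drop X → no win
col 5: drop X → no win
col 6: drop X → no win

Answer: none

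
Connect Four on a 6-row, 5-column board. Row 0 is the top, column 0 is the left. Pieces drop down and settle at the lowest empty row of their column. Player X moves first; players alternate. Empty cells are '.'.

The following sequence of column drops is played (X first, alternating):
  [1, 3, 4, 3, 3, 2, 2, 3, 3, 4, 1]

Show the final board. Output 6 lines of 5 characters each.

Move 1: X drops in col 1, lands at row 5
Move 2: O drops in col 3, lands at row 5
Move 3: X drops in col 4, lands at row 5
Move 4: O drops in col 3, lands at row 4
Move 5: X drops in col 3, lands at row 3
Move 6: O drops in col 2, lands at row 5
Move 7: X drops in col 2, lands at row 4
Move 8: O drops in col 3, lands at row 2
Move 9: X drops in col 3, lands at row 1
Move 10: O drops in col 4, lands at row 4
Move 11: X drops in col 1, lands at row 4

Answer: .....
...X.
...O.
...X.
.XXOO
.XOOX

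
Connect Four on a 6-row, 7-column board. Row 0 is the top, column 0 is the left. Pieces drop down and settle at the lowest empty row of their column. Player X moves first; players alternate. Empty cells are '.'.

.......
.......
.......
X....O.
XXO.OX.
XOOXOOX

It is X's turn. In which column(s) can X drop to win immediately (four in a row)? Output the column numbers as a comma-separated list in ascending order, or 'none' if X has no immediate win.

Answer: 0

Derivation:
col 0: drop X → WIN!
col 1: drop X → no win
col 2: drop X → no win
col 3: drop X → no win
col 4: drop X → no win
col 5: drop X → no win
col 6: drop X → no win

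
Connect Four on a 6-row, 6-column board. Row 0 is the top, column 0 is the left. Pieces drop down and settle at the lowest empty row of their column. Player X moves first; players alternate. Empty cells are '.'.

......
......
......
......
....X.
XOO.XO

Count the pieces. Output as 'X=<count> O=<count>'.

X=3 O=3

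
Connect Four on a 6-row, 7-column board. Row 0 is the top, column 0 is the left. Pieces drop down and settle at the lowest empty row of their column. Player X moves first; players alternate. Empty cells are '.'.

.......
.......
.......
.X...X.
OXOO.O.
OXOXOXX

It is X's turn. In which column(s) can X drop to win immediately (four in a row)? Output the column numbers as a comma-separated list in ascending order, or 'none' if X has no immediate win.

col 0: drop X → no win
col 1: drop X → WIN!
col 2: drop X → no win
col 3: drop X → no win
col 4: drop X → no win
col 5: drop X → no win
col 6: drop X → no win

Answer: 1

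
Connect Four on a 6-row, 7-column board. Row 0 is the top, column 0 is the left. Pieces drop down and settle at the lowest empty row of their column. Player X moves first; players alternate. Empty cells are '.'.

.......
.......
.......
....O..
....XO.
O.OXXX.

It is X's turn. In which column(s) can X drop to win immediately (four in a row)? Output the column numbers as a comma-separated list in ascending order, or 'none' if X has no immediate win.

col 0: drop X → no win
col 1: drop X → no win
col 2: drop X → no win
col 3: drop X → no win
col 4: drop X → no win
col 5: drop X → no win
col 6: drop X → WIN!

Answer: 6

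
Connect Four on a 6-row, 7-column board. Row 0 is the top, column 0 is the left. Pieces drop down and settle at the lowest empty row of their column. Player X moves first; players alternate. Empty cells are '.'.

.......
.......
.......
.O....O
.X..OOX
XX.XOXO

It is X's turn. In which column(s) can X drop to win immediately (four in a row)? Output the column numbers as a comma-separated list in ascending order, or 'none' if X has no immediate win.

col 0: drop X → no win
col 1: drop X → no win
col 2: drop X → WIN!
col 3: drop X → no win
col 4: drop X → no win
col 5: drop X → no win
col 6: drop X → no win

Answer: 2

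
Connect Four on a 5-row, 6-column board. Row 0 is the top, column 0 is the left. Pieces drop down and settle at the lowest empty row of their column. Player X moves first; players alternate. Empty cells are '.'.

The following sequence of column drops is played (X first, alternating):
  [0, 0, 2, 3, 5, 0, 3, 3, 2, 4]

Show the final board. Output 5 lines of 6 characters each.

Answer: ......
......
O..O..
O.XX..
X.XOOX

Derivation:
Move 1: X drops in col 0, lands at row 4
Move 2: O drops in col 0, lands at row 3
Move 3: X drops in col 2, lands at row 4
Move 4: O drops in col 3, lands at row 4
Move 5: X drops in col 5, lands at row 4
Move 6: O drops in col 0, lands at row 2
Move 7: X drops in col 3, lands at row 3
Move 8: O drops in col 3, lands at row 2
Move 9: X drops in col 2, lands at row 3
Move 10: O drops in col 4, lands at row 4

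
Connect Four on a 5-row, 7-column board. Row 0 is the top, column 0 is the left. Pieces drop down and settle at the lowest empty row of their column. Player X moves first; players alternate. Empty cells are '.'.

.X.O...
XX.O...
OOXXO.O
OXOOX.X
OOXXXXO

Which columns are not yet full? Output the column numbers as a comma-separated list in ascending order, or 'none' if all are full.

Answer: 0,2,4,5,6

Derivation:
col 0: top cell = '.' → open
col 1: top cell = 'X' → FULL
col 2: top cell = '.' → open
col 3: top cell = 'O' → FULL
col 4: top cell = '.' → open
col 5: top cell = '.' → open
col 6: top cell = '.' → open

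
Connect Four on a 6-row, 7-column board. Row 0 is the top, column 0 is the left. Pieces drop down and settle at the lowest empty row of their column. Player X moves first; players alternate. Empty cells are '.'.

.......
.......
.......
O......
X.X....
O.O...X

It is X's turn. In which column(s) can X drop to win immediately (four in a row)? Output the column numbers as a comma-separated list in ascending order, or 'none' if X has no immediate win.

col 0: drop X → no win
col 1: drop X → no win
col 2: drop X → no win
col 3: drop X → no win
col 4: drop X → no win
col 5: drop X → no win
col 6: drop X → no win

Answer: none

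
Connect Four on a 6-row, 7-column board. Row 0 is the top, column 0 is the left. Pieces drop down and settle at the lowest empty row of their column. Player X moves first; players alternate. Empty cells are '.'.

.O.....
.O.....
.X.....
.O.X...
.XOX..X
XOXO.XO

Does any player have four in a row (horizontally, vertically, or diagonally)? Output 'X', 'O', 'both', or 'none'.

none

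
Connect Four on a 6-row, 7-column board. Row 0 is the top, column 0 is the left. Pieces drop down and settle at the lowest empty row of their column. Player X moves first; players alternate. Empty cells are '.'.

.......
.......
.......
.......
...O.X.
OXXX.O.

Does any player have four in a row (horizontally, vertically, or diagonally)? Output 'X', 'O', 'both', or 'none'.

none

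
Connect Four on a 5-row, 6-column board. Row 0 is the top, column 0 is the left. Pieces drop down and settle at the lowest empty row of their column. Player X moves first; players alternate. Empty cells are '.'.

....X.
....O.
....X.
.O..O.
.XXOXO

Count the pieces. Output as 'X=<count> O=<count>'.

X=5 O=5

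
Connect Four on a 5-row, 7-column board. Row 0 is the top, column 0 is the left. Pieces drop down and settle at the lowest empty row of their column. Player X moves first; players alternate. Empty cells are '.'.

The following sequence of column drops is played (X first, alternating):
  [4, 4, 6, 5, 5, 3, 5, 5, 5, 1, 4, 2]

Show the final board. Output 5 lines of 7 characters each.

Move 1: X drops in col 4, lands at row 4
Move 2: O drops in col 4, lands at row 3
Move 3: X drops in col 6, lands at row 4
Move 4: O drops in col 5, lands at row 4
Move 5: X drops in col 5, lands at row 3
Move 6: O drops in col 3, lands at row 4
Move 7: X drops in col 5, lands at row 2
Move 8: O drops in col 5, lands at row 1
Move 9: X drops in col 5, lands at row 0
Move 10: O drops in col 1, lands at row 4
Move 11: X drops in col 4, lands at row 2
Move 12: O drops in col 2, lands at row 4

Answer: .....X.
.....O.
....XX.
....OX.
.OOOXOX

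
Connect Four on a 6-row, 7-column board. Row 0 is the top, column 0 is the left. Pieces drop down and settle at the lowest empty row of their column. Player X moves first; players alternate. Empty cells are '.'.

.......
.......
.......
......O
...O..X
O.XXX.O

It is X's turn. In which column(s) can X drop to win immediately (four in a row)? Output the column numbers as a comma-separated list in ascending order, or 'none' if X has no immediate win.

col 0: drop X → no win
col 1: drop X → WIN!
col 2: drop X → no win
col 3: drop X → no win
col 4: drop X → no win
col 5: drop X → WIN!
col 6: drop X → no win

Answer: 1,5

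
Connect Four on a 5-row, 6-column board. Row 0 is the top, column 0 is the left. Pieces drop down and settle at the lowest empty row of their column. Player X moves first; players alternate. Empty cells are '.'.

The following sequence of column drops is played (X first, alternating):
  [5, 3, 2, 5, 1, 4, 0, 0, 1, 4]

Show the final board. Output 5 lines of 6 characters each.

Move 1: X drops in col 5, lands at row 4
Move 2: O drops in col 3, lands at row 4
Move 3: X drops in col 2, lands at row 4
Move 4: O drops in col 5, lands at row 3
Move 5: X drops in col 1, lands at row 4
Move 6: O drops in col 4, lands at row 4
Move 7: X drops in col 0, lands at row 4
Move 8: O drops in col 0, lands at row 3
Move 9: X drops in col 1, lands at row 3
Move 10: O drops in col 4, lands at row 3

Answer: ......
......
......
OX..OO
XXXOOX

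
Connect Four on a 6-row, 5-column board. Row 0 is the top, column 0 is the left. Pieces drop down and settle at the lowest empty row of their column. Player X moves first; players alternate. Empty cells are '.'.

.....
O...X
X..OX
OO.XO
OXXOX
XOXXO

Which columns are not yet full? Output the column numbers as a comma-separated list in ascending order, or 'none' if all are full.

col 0: top cell = '.' → open
col 1: top cell = '.' → open
col 2: top cell = '.' → open
col 3: top cell = '.' → open
col 4: top cell = '.' → open

Answer: 0,1,2,3,4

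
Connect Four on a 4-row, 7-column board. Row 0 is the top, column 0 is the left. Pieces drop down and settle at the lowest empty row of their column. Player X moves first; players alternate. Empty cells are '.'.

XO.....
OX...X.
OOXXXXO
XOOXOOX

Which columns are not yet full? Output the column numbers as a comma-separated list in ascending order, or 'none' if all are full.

col 0: top cell = 'X' → FULL
col 1: top cell = 'O' → FULL
col 2: top cell = '.' → open
col 3: top cell = '.' → open
col 4: top cell = '.' → open
col 5: top cell = '.' → open
col 6: top cell = '.' → open

Answer: 2,3,4,5,6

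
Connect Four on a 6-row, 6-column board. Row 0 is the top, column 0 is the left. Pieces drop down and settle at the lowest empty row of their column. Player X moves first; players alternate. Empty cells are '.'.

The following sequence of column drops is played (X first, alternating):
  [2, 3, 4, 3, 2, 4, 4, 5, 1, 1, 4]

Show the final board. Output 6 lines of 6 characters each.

Move 1: X drops in col 2, lands at row 5
Move 2: O drops in col 3, lands at row 5
Move 3: X drops in col 4, lands at row 5
Move 4: O drops in col 3, lands at row 4
Move 5: X drops in col 2, lands at row 4
Move 6: O drops in col 4, lands at row 4
Move 7: X drops in col 4, lands at row 3
Move 8: O drops in col 5, lands at row 5
Move 9: X drops in col 1, lands at row 5
Move 10: O drops in col 1, lands at row 4
Move 11: X drops in col 4, lands at row 2

Answer: ......
......
....X.
....X.
.OXOO.
.XXOXO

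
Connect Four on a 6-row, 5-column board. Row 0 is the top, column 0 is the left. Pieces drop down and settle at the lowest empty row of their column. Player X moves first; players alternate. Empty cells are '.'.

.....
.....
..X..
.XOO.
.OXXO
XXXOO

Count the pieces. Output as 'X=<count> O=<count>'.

X=7 O=6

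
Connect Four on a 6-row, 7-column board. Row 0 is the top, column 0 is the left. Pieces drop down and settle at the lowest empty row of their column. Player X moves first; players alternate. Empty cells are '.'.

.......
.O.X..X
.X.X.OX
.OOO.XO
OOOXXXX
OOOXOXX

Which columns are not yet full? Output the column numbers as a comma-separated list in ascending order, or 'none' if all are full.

col 0: top cell = '.' → open
col 1: top cell = '.' → open
col 2: top cell = '.' → open
col 3: top cell = '.' → open
col 4: top cell = '.' → open
col 5: top cell = '.' → open
col 6: top cell = '.' → open

Answer: 0,1,2,3,4,5,6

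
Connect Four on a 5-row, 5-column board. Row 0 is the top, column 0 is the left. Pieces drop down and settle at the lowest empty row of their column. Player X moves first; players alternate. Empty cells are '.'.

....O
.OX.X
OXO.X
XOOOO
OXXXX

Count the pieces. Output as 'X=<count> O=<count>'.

X=9 O=9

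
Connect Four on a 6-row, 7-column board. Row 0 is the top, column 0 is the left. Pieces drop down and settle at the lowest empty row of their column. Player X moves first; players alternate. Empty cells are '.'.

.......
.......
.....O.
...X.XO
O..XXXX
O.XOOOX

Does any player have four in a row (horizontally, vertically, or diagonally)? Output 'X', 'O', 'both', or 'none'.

X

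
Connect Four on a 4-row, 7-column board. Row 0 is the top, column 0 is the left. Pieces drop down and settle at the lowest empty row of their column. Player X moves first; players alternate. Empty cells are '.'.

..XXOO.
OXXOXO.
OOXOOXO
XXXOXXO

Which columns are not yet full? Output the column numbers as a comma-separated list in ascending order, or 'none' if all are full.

col 0: top cell = '.' → open
col 1: top cell = '.' → open
col 2: top cell = 'X' → FULL
col 3: top cell = 'X' → FULL
col 4: top cell = 'O' → FULL
col 5: top cell = 'O' → FULL
col 6: top cell = '.' → open

Answer: 0,1,6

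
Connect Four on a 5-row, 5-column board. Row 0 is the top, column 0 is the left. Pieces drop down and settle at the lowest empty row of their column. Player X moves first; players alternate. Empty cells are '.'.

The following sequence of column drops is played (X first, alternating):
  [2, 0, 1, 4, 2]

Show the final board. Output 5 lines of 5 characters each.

Answer: .....
.....
.....
..X..
OXX.O

Derivation:
Move 1: X drops in col 2, lands at row 4
Move 2: O drops in col 0, lands at row 4
Move 3: X drops in col 1, lands at row 4
Move 4: O drops in col 4, lands at row 4
Move 5: X drops in col 2, lands at row 3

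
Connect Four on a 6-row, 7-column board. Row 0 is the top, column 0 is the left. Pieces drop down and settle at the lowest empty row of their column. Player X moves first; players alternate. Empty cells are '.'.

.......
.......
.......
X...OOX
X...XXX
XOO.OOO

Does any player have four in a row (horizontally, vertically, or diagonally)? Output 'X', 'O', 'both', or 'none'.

none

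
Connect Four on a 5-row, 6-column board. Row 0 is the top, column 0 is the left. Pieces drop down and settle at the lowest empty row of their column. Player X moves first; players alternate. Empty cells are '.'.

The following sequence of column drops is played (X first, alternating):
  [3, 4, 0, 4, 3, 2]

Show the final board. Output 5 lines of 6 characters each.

Answer: ......
......
......
...XO.
X.OXO.

Derivation:
Move 1: X drops in col 3, lands at row 4
Move 2: O drops in col 4, lands at row 4
Move 3: X drops in col 0, lands at row 4
Move 4: O drops in col 4, lands at row 3
Move 5: X drops in col 3, lands at row 3
Move 6: O drops in col 2, lands at row 4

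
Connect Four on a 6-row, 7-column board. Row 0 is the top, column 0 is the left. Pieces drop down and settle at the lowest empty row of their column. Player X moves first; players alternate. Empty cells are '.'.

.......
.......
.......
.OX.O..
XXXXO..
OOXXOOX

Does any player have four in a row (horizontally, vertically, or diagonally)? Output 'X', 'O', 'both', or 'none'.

X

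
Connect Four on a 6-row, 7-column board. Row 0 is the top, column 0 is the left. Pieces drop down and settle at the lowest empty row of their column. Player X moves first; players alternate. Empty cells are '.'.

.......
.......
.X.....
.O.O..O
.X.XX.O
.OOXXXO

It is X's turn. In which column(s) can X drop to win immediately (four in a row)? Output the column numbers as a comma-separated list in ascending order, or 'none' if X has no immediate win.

Answer: 2

Derivation:
col 0: drop X → no win
col 1: drop X → no win
col 2: drop X → WIN!
col 3: drop X → no win
col 4: drop X → no win
col 5: drop X → no win
col 6: drop X → no win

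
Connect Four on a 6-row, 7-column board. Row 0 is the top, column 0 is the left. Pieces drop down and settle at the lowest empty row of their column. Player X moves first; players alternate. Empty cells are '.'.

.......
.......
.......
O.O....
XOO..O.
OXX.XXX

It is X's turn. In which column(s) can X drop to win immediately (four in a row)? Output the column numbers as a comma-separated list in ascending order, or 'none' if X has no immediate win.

col 0: drop X → no win
col 1: drop X → no win
col 2: drop X → no win
col 3: drop X → WIN!
col 4: drop X → no win
col 5: drop X → no win
col 6: drop X → no win

Answer: 3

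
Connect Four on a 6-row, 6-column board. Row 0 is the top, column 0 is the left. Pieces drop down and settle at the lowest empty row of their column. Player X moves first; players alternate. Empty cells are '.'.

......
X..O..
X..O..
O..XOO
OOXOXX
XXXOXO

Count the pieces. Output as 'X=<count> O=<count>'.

X=10 O=10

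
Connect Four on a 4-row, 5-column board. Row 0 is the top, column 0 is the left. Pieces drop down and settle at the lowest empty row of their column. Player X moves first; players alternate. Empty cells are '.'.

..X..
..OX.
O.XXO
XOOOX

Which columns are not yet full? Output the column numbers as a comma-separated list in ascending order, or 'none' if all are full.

Answer: 0,1,3,4

Derivation:
col 0: top cell = '.' → open
col 1: top cell = '.' → open
col 2: top cell = 'X' → FULL
col 3: top cell = '.' → open
col 4: top cell = '.' → open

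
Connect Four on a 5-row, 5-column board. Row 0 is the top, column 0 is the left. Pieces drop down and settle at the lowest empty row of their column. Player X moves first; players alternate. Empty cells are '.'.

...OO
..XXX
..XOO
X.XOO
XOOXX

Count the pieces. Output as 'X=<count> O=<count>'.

X=9 O=8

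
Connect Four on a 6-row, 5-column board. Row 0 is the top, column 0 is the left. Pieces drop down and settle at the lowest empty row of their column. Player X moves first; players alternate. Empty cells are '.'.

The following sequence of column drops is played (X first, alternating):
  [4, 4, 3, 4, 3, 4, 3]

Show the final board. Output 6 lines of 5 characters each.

Answer: .....
.....
....O
...XO
...XO
...XX

Derivation:
Move 1: X drops in col 4, lands at row 5
Move 2: O drops in col 4, lands at row 4
Move 3: X drops in col 3, lands at row 5
Move 4: O drops in col 4, lands at row 3
Move 5: X drops in col 3, lands at row 4
Move 6: O drops in col 4, lands at row 2
Move 7: X drops in col 3, lands at row 3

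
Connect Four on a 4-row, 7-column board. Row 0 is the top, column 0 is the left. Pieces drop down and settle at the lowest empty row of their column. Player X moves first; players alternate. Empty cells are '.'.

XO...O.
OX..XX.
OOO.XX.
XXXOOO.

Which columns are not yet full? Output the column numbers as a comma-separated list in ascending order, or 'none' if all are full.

col 0: top cell = 'X' → FULL
col 1: top cell = 'O' → FULL
col 2: top cell = '.' → open
col 3: top cell = '.' → open
col 4: top cell = '.' → open
col 5: top cell = 'O' → FULL
col 6: top cell = '.' → open

Answer: 2,3,4,6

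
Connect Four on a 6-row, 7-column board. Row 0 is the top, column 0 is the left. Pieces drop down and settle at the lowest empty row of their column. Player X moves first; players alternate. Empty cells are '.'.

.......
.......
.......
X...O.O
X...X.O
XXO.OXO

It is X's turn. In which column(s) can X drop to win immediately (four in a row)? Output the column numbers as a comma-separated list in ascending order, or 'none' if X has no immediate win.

Answer: 0

Derivation:
col 0: drop X → WIN!
col 1: drop X → no win
col 2: drop X → no win
col 3: drop X → no win
col 4: drop X → no win
col 5: drop X → no win
col 6: drop X → no win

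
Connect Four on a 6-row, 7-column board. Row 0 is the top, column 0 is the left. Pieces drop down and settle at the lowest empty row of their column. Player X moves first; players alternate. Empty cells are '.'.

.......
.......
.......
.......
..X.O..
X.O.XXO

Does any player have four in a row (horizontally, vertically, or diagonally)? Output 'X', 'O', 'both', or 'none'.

none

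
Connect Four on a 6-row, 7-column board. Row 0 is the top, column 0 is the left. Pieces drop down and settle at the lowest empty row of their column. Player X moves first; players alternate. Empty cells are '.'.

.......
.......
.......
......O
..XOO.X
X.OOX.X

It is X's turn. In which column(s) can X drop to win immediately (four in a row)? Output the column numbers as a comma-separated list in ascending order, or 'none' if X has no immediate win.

col 0: drop X → no win
col 1: drop X → no win
col 2: drop X → no win
col 3: drop X → no win
col 4: drop X → no win
col 5: drop X → no win
col 6: drop X → no win

Answer: none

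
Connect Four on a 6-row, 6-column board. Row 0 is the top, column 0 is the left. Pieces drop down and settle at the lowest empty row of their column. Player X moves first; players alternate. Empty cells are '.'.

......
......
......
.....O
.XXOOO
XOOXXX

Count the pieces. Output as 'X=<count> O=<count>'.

X=6 O=6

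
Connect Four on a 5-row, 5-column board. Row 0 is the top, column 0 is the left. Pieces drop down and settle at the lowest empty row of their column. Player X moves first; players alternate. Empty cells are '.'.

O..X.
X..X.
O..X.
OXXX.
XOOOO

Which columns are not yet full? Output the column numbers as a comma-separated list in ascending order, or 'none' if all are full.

Answer: 1,2,4

Derivation:
col 0: top cell = 'O' → FULL
col 1: top cell = '.' → open
col 2: top cell = '.' → open
col 3: top cell = 'X' → FULL
col 4: top cell = '.' → open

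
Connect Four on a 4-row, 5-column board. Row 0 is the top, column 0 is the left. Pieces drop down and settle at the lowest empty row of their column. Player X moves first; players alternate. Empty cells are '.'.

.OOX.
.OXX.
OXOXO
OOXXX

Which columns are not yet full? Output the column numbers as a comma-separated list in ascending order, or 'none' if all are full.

Answer: 0,4

Derivation:
col 0: top cell = '.' → open
col 1: top cell = 'O' → FULL
col 2: top cell = 'O' → FULL
col 3: top cell = 'X' → FULL
col 4: top cell = '.' → open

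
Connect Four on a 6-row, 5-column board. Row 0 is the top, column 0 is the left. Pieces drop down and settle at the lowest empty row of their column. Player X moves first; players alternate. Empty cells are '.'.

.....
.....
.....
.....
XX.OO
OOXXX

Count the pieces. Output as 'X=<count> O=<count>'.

X=5 O=4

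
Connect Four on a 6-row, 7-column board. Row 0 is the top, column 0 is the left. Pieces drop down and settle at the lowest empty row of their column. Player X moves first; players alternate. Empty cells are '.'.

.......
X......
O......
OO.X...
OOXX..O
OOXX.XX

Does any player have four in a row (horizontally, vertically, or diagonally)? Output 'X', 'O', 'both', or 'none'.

O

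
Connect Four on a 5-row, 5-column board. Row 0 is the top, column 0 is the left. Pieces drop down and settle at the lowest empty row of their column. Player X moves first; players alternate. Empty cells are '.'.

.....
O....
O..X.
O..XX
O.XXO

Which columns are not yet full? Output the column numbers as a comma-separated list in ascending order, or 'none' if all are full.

Answer: 0,1,2,3,4

Derivation:
col 0: top cell = '.' → open
col 1: top cell = '.' → open
col 2: top cell = '.' → open
col 3: top cell = '.' → open
col 4: top cell = '.' → open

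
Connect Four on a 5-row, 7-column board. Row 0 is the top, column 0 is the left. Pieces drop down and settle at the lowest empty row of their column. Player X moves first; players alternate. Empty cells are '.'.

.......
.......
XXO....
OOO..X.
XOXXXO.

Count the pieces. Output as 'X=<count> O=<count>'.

X=7 O=6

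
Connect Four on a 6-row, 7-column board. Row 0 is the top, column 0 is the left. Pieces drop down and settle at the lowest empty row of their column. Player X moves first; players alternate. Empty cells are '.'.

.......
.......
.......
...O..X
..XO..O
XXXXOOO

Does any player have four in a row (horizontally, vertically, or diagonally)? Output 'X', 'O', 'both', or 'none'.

X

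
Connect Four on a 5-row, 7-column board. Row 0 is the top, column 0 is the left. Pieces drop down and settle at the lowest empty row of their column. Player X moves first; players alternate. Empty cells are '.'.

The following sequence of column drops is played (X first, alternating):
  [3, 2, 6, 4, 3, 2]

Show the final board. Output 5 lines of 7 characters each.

Answer: .......
.......
.......
..OX...
..OXO.X

Derivation:
Move 1: X drops in col 3, lands at row 4
Move 2: O drops in col 2, lands at row 4
Move 3: X drops in col 6, lands at row 4
Move 4: O drops in col 4, lands at row 4
Move 5: X drops in col 3, lands at row 3
Move 6: O drops in col 2, lands at row 3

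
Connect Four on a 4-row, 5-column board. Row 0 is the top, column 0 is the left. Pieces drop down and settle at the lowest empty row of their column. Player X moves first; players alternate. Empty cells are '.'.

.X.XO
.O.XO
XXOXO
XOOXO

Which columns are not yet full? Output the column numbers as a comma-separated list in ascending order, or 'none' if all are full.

Answer: 0,2

Derivation:
col 0: top cell = '.' → open
col 1: top cell = 'X' → FULL
col 2: top cell = '.' → open
col 3: top cell = 'X' → FULL
col 4: top cell = 'O' → FULL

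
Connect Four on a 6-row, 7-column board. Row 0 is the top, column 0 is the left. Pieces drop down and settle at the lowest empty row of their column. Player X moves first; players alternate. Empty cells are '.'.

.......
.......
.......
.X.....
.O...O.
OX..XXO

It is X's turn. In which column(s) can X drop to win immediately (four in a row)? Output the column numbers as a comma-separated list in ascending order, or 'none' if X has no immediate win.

col 0: drop X → no win
col 1: drop X → no win
col 2: drop X → no win
col 3: drop X → no win
col 4: drop X → no win
col 5: drop X → no win
col 6: drop X → no win

Answer: none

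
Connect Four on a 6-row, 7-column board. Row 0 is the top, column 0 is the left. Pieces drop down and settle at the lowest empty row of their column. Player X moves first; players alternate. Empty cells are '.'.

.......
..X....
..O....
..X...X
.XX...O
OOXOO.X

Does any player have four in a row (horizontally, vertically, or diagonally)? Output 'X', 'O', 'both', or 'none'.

none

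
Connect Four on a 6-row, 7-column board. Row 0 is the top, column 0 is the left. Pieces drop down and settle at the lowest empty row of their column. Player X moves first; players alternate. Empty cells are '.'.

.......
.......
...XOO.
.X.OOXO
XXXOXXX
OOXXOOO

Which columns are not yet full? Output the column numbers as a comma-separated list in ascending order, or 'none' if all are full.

col 0: top cell = '.' → open
col 1: top cell = '.' → open
col 2: top cell = '.' → open
col 3: top cell = '.' → open
col 4: top cell = '.' → open
col 5: top cell = '.' → open
col 6: top cell = '.' → open

Answer: 0,1,2,3,4,5,6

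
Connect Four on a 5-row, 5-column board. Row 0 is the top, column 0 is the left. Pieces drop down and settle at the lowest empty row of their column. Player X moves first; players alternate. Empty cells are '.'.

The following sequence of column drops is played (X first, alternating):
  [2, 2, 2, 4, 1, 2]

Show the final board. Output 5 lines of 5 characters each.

Move 1: X drops in col 2, lands at row 4
Move 2: O drops in col 2, lands at row 3
Move 3: X drops in col 2, lands at row 2
Move 4: O drops in col 4, lands at row 4
Move 5: X drops in col 1, lands at row 4
Move 6: O drops in col 2, lands at row 1

Answer: .....
..O..
..X..
..O..
.XX.O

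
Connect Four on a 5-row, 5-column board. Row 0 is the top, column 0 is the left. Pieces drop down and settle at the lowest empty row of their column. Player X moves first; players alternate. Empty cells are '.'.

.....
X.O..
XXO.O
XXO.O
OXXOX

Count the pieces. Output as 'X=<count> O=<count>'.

X=8 O=7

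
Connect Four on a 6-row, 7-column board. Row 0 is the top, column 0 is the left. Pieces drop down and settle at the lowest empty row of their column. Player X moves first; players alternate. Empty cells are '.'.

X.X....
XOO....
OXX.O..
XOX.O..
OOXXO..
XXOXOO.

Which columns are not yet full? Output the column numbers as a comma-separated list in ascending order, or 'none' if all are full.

col 0: top cell = 'X' → FULL
col 1: top cell = '.' → open
col 2: top cell = 'X' → FULL
col 3: top cell = '.' → open
col 4: top cell = '.' → open
col 5: top cell = '.' → open
col 6: top cell = '.' → open

Answer: 1,3,4,5,6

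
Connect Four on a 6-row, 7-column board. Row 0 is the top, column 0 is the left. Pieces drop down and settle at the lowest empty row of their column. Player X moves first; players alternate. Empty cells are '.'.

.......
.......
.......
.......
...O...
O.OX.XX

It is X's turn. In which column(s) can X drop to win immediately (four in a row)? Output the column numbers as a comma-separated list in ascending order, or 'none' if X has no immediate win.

col 0: drop X → no win
col 1: drop X → no win
col 2: drop X → no win
col 3: drop X → no win
col 4: drop X → WIN!
col 5: drop X → no win
col 6: drop X → no win

Answer: 4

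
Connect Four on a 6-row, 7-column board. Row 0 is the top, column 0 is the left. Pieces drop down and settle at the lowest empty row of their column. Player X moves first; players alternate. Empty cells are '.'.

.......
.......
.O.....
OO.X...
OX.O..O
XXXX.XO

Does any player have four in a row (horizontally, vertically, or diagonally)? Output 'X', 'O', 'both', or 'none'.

X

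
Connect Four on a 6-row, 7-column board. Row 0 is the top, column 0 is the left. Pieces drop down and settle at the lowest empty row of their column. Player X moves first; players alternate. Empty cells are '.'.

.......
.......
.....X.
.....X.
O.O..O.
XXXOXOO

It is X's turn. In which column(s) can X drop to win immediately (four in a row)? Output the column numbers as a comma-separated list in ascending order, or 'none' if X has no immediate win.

col 0: drop X → no win
col 1: drop X → no win
col 2: drop X → no win
col 3: drop X → no win
col 4: drop X → no win
col 5: drop X → no win
col 6: drop X → no win

Answer: none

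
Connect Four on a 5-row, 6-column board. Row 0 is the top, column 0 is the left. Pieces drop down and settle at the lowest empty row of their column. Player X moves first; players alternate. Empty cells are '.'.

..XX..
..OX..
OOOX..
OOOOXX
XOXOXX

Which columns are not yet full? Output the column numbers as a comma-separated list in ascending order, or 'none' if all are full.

col 0: top cell = '.' → open
col 1: top cell = '.' → open
col 2: top cell = 'X' → FULL
col 3: top cell = 'X' → FULL
col 4: top cell = '.' → open
col 5: top cell = '.' → open

Answer: 0,1,4,5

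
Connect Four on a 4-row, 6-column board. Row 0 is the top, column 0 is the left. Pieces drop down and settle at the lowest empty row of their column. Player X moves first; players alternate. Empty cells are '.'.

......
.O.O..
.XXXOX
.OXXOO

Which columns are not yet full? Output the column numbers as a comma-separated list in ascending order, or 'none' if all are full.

col 0: top cell = '.' → open
col 1: top cell = '.' → open
col 2: top cell = '.' → open
col 3: top cell = '.' → open
col 4: top cell = '.' → open
col 5: top cell = '.' → open

Answer: 0,1,2,3,4,5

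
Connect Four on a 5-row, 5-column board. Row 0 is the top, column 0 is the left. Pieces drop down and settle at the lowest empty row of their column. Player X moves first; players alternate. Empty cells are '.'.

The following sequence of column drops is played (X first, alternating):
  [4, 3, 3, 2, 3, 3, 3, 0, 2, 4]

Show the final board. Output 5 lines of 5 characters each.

Answer: ...X.
...O.
...X.
..XXO
O.OOX

Derivation:
Move 1: X drops in col 4, lands at row 4
Move 2: O drops in col 3, lands at row 4
Move 3: X drops in col 3, lands at row 3
Move 4: O drops in col 2, lands at row 4
Move 5: X drops in col 3, lands at row 2
Move 6: O drops in col 3, lands at row 1
Move 7: X drops in col 3, lands at row 0
Move 8: O drops in col 0, lands at row 4
Move 9: X drops in col 2, lands at row 3
Move 10: O drops in col 4, lands at row 3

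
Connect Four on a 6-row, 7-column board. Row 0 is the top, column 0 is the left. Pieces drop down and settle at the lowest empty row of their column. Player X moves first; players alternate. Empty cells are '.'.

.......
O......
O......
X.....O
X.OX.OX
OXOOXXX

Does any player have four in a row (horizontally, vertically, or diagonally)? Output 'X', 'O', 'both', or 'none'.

none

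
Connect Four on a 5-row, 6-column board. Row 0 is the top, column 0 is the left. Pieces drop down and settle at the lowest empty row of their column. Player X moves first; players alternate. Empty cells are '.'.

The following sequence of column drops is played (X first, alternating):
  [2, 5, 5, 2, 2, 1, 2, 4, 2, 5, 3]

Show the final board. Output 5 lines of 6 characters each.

Answer: ..X...
..X...
..X..O
..O..X
.OXXOO

Derivation:
Move 1: X drops in col 2, lands at row 4
Move 2: O drops in col 5, lands at row 4
Move 3: X drops in col 5, lands at row 3
Move 4: O drops in col 2, lands at row 3
Move 5: X drops in col 2, lands at row 2
Move 6: O drops in col 1, lands at row 4
Move 7: X drops in col 2, lands at row 1
Move 8: O drops in col 4, lands at row 4
Move 9: X drops in col 2, lands at row 0
Move 10: O drops in col 5, lands at row 2
Move 11: X drops in col 3, lands at row 4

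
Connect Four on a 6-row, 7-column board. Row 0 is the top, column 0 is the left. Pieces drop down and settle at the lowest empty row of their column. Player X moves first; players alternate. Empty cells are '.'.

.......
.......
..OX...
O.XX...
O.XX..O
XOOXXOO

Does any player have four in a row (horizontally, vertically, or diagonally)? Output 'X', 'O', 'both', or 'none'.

X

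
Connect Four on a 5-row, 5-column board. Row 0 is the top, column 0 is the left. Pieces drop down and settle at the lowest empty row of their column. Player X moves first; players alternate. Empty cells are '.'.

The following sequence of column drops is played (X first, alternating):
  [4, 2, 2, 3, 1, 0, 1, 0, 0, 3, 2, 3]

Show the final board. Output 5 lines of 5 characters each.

Answer: .....
.....
X.XO.
OXXO.
OXOOX

Derivation:
Move 1: X drops in col 4, lands at row 4
Move 2: O drops in col 2, lands at row 4
Move 3: X drops in col 2, lands at row 3
Move 4: O drops in col 3, lands at row 4
Move 5: X drops in col 1, lands at row 4
Move 6: O drops in col 0, lands at row 4
Move 7: X drops in col 1, lands at row 3
Move 8: O drops in col 0, lands at row 3
Move 9: X drops in col 0, lands at row 2
Move 10: O drops in col 3, lands at row 3
Move 11: X drops in col 2, lands at row 2
Move 12: O drops in col 3, lands at row 2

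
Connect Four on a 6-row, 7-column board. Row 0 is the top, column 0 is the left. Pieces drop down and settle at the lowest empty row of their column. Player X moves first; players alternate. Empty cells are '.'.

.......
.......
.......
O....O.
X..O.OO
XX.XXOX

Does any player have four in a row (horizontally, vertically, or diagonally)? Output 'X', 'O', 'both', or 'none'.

none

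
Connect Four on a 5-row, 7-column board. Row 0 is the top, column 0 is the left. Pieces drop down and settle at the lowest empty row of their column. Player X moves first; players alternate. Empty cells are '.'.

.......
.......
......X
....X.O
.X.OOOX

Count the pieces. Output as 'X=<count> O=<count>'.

X=4 O=4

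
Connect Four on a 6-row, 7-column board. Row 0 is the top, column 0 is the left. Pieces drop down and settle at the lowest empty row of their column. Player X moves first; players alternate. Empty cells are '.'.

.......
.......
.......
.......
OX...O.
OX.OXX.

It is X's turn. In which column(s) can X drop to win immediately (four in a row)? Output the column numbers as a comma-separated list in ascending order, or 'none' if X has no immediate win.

col 0: drop X → no win
col 1: drop X → no win
col 2: drop X → no win
col 3: drop X → no win
col 4: drop X → no win
col 5: drop X → no win
col 6: drop X → no win

Answer: none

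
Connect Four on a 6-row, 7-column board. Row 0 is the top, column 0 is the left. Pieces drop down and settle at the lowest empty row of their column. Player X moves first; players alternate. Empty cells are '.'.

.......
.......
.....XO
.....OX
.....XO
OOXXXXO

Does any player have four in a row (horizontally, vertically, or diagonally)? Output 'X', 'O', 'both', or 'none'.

X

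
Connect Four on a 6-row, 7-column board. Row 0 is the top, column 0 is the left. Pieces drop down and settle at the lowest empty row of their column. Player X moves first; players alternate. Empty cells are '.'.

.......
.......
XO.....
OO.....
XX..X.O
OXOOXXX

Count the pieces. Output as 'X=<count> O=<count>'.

X=8 O=7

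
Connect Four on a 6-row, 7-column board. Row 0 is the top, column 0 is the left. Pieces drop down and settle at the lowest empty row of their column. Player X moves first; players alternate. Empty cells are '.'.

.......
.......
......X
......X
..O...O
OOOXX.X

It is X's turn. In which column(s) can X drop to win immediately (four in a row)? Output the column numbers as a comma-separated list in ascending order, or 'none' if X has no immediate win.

Answer: 5

Derivation:
col 0: drop X → no win
col 1: drop X → no win
col 2: drop X → no win
col 3: drop X → no win
col 4: drop X → no win
col 5: drop X → WIN!
col 6: drop X → no win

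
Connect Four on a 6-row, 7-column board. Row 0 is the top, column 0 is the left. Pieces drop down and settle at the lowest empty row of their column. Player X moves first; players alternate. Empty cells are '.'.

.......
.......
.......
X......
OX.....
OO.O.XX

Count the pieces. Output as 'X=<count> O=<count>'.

X=4 O=4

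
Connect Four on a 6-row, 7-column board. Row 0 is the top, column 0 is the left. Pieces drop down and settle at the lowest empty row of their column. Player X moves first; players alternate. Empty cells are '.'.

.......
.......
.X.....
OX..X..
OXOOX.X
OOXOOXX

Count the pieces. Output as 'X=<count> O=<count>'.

X=9 O=8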